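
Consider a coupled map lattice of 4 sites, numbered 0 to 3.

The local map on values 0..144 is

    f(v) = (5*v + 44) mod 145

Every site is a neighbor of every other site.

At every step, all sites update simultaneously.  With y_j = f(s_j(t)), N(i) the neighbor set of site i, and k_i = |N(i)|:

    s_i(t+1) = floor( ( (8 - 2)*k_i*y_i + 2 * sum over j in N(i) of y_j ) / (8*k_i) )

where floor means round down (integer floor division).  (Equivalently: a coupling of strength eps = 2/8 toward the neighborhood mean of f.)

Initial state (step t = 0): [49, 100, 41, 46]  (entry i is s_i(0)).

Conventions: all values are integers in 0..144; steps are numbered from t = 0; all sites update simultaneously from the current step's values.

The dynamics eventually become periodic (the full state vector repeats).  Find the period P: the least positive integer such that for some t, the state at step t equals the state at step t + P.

Answer: 23
Key observation: The state at step 68, [74, 47, 47, 47], reappears at step 91 — and no state repeats earlier — so the cycle the system enters has period 23.

Derivation:
t=0: [49, 100, 41, 46]
t=1: [136, 113, 109, 126]
t=2: [119, 42, 29, 85]
t=3: [59, 93, 49, 43]
t=4: [64, 81, 127, 107]
t=5: [76, 36, 93, 123]
t=6: [119, 83, 79, 83]
t=7: [48, 25, 11, 25]
t=8: [116, 39, 89, 39]
t=9: [53, 86, 59, 86]
t=10: [24, 38, 44, 38]
t=11: [39, 85, 105, 85]
t=12: [87, 47, 114, 47]
t=13: [58, 118, 51, 118]
t=14: [42, 49, 19, 49]
t=15: [117, 140, 137, 140]
t=16: [40, 20, 10, 20]
t=17: [106, 136, 102, 136]
t=18: [138, 141, 124, 141]
t=19: [17, 27, 67, 27]
t=20: [109, 46, 83, 46]
t=21: [30, 110, 40, 110]
t=22: [47, 24, 80, 24]
t=23: [104, 27, 21, 27]
t=24: [102, 39, 19, 39]
t=25: [116, 99, 129, 99]
t=26: [59, 99, 102, 99]
t=27: [64, 100, 110, 100]
t=28: [74, 98, 34, 98]
t=29: [115, 98, 78, 98]
t=30: [57, 97, 127, 97]
t=31: [53, 89, 93, 89]
t=32: [29, 52, 66, 52]
t=33: [42, 22, 69, 22]
t=34: [91, 24, 84, 24]
t=35: [53, 23, 30, 23]
t=36: [20, 17, 40, 17]
t=37: [137, 127, 107, 127]
t=38: [31, 94, 124, 94]
t=39: [60, 77, 80, 77]
t=40: [64, 121, 34, 121]
t=41: [72, 69, 69, 69]
t=42: [110, 100, 100, 100]
t=43: [37, 101, 101, 101]
t=44: [91, 111, 111, 111]
t=45: [52, 22, 22, 22]
t=46: [12, 9, 9, 9]
t=47: [100, 90, 90, 90]
t=48: [96, 63, 63, 63]
t=49: [84, 70, 70, 70]
t=50: [47, 97, 97, 97]
t=51: [124, 97, 97, 97]
t=52: [86, 93, 93, 93]
t=53: [47, 71, 71, 71]
t=54: [127, 111, 111, 111]
t=55: [79, 25, 25, 25]
t=56: [9, 22, 22, 22]
t=57: [69, 15, 15, 15]
t=58: [104, 117, 117, 117]
t=59: [109, 55, 55, 55]
t=60: [14, 27, 27, 27]
t=61: [94, 40, 40, 40]
t=62: [84, 97, 97, 97]
t=63: [45, 88, 88, 88]
t=64: [105, 55, 55, 55]
t=65: [107, 37, 37, 37]
t=66: [129, 89, 89, 89]
t=67: [95, 58, 58, 58]
t=68: [74, 47, 47, 47]
t=69: [126, 133, 133, 133]
t=70: [102, 126, 126, 126]
t=71: [112, 96, 96, 96]
t=72: [40, 83, 83, 83]
t=73: [80, 30, 30, 30]
t=74: [19, 45, 45, 45]
t=75: [135, 125, 125, 125]
t=76: [126, 93, 93, 93]
t=77: [89, 75, 75, 75]
t=78: [72, 122, 122, 122]
t=79: [104, 77, 77, 77]
t=80: [131, 138, 138, 138]
t=81: [91, 18, 18, 18]
t=82: [81, 128, 128, 128]
t=83: [36, 96, 96, 96]
t=84: [81, 88, 88, 88]
t=85: [22, 46, 46, 46]
t=86: [39, 119, 119, 119]
t=87: [85, 61, 61, 61]
t=88: [40, 56, 56, 56]
t=89: [82, 39, 39, 39]
t=90: [37, 87, 87, 87]
t=91: [74, 47, 47, 47]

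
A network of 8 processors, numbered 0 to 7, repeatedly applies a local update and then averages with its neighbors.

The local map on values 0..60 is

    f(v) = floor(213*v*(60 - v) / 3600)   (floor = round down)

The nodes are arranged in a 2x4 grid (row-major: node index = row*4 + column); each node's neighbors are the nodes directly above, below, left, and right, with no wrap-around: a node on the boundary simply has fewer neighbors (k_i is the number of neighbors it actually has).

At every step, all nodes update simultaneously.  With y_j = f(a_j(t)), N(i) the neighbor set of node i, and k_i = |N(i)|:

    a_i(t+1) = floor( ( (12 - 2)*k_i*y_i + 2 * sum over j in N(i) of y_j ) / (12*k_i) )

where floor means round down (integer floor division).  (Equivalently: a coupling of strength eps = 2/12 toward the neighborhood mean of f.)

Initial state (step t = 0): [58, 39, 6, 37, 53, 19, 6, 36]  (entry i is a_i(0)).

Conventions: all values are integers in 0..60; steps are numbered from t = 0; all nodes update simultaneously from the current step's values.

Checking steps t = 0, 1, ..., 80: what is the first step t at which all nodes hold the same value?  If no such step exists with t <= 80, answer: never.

Simulating step by step:
t=0: [58, 39, 6, 37, 53, 19, 6, 36]  (not all equal)
t=1: [10, 43, 22, 47, 21, 43, 22, 48]  (not all equal)
t=2: [31, 42, 47, 36, 46, 43, 47, 35]  (not all equal)
t=3: [51, 44, 37, 49, 39, 42, 37, 49]  (not all equal)
t=4: [29, 40, 48, 32, 45, 44, 48, 32]  (not all equal)
t=5: [51, 46, 35, 51, 40, 40, 35, 51]  (not all equal)
t=6: [29, 38, 48, 29, 45, 46, 49, 29]  (not all equal)
t=7: [51, 47, 35, 51, 40, 38, 32, 51]  (not all equal)
t=8: [29, 37, 48, 29, 45, 48, 51, 29]  (not all equal)
t=9: [51, 48, 35, 51, 39, 34, 29, 50]  (not all equal)
t=10: [29, 35, 48, 29, 46, 50, 51, 30]  (not all equal)
t=11: [51, 48, 35, 51, 38, 30, 28, 50]  (not all equal)
t=12: [29, 35, 48, 29, 47, 51, 51, 30]  (not all equal)
t=13: [51, 48, 35, 51, 36, 28, 28, 50]  (not all equal)
t=14: [29, 35, 48, 29, 49, 51, 51, 30]  (not all equal)
t=15: [51, 48, 35, 51, 32, 28, 28, 50]  (not all equal)
t=16: [29, 35, 48, 29, 50, 51, 51, 30]  (not all equal)
t=17: [50, 48, 35, 51, 30, 28, 28, 50]  (not all equal)
t=18: [31, 35, 48, 29, 51, 51, 51, 30]  (not all equal)
t=19: [50, 48, 35, 51, 29, 28, 28, 50]  (not all equal)
t=20: [31, 35, 48, 29, 51, 51, 51, 30]  (not all equal)

Answer: never
Key observation: The state at step 18 reappears at step 20 — the system is in a cycle of period 2 from step 18 on.  No step 0..20 is synchronized, and the cycle repeats forever, so no step up to 80 (or ever) has all nodes equal.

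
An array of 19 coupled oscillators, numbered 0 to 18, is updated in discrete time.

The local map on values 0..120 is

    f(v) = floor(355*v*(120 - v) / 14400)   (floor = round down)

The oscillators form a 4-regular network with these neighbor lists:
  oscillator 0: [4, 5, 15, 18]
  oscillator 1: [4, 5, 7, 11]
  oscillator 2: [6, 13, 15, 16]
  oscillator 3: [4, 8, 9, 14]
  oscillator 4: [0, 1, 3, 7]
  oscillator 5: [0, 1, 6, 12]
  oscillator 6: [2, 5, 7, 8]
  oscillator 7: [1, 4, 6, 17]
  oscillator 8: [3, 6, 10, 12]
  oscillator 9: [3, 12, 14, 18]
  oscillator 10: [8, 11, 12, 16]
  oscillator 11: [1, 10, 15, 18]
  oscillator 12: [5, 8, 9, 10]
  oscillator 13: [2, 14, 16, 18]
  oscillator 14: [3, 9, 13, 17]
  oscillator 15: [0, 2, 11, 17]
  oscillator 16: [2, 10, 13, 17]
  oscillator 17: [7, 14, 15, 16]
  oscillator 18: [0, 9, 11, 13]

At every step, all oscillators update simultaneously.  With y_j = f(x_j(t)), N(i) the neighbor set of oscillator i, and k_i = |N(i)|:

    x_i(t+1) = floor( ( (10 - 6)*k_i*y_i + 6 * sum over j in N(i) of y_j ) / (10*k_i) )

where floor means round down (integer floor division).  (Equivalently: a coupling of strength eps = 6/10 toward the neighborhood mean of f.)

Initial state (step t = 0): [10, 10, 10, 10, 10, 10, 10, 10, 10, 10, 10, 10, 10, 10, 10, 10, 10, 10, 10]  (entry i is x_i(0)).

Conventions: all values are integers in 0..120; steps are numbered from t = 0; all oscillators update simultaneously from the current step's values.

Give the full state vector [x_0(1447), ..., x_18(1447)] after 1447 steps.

Answer: [83, 83, 83, 83, 83, 83, 83, 83, 83, 83, 83, 83, 83, 83, 83, 83, 83, 83, 83]
Key observation: The state at step 11, [83, 83, 83, 83, 83, 83, 83, 83, 83, 83, 83, 83, 83, 83, 83, 83, 83, 83, 83], reappears at step 13: the system is in a cycle of period 2 from step 11 on.  Therefore the state at step 1447 equals the state at step 11 + ((1447 - 11) mod 2) = 11, which is [83, 83, 83, 83, 83, 83, 83, 83, 83, 83, 83, 83, 83, 83, 83, 83, 83, 83, 83].

Derivation:
t=0: [10, 10, 10, 10, 10, 10, 10, 10, 10, 10, 10, 10, 10, 10, 10, 10, 10, 10, 10]
t=1: [27, 27, 27, 27, 27, 27, 27, 27, 27, 27, 27, 27, 27, 27, 27, 27, 27, 27, 27]
t=2: [61, 61, 61, 61, 61, 61, 61, 61, 61, 61, 61, 61, 61, 61, 61, 61, 61, 61, 61]
t=3: [88, 88, 88, 88, 88, 88, 88, 88, 88, 88, 88, 88, 88, 88, 88, 88, 88, 88, 88]
t=4: [69, 69, 69, 69, 69, 69, 69, 69, 69, 69, 69, 69, 69, 69, 69, 69, 69, 69, 69]
t=5: [86, 86, 86, 86, 86, 86, 86, 86, 86, 86, 86, 86, 86, 86, 86, 86, 86, 86, 86]
t=6: [72, 72, 72, 72, 72, 72, 72, 72, 72, 72, 72, 72, 72, 72, 72, 72, 72, 72, 72]
t=7: [85, 85, 85, 85, 85, 85, 85, 85, 85, 85, 85, 85, 85, 85, 85, 85, 85, 85, 85]
t=8: [73, 73, 73, 73, 73, 73, 73, 73, 73, 73, 73, 73, 73, 73, 73, 73, 73, 73, 73]
t=9: [84, 84, 84, 84, 84, 84, 84, 84, 84, 84, 84, 84, 84, 84, 84, 84, 84, 84, 84]
t=10: [74, 74, 74, 74, 74, 74, 74, 74, 74, 74, 74, 74, 74, 74, 74, 74, 74, 74, 74]
t=11: [83, 83, 83, 83, 83, 83, 83, 83, 83, 83, 83, 83, 83, 83, 83, 83, 83, 83, 83]
t=12: [75, 75, 75, 75, 75, 75, 75, 75, 75, 75, 75, 75, 75, 75, 75, 75, 75, 75, 75]
t=13: [83, 83, 83, 83, 83, 83, 83, 83, 83, 83, 83, 83, 83, 83, 83, 83, 83, 83, 83]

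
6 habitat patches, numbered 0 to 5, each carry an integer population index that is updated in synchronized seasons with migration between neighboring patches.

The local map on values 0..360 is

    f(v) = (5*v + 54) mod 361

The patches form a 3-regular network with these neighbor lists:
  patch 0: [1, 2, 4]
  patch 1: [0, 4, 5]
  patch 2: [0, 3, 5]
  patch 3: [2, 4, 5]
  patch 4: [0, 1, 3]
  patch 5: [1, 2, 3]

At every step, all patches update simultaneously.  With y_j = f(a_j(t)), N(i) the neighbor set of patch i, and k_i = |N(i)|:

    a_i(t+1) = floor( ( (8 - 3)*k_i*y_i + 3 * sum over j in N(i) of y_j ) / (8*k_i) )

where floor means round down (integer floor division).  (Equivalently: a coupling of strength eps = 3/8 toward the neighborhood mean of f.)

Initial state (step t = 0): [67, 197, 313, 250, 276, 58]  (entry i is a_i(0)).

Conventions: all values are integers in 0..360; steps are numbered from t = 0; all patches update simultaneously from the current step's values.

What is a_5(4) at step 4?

Simulating step by step:
t=0: [67, 197, 313, 250, 276, 58]
t=1: [122, 288, 183, 246, 290, 304]
t=2: [234, 92, 233, 180, 106, 143]
t=3: [152, 147, 137, 195, 205, 94]
t=4: [112, 118, 80, 259, 281, 150]

Answer: a_5(4) = 150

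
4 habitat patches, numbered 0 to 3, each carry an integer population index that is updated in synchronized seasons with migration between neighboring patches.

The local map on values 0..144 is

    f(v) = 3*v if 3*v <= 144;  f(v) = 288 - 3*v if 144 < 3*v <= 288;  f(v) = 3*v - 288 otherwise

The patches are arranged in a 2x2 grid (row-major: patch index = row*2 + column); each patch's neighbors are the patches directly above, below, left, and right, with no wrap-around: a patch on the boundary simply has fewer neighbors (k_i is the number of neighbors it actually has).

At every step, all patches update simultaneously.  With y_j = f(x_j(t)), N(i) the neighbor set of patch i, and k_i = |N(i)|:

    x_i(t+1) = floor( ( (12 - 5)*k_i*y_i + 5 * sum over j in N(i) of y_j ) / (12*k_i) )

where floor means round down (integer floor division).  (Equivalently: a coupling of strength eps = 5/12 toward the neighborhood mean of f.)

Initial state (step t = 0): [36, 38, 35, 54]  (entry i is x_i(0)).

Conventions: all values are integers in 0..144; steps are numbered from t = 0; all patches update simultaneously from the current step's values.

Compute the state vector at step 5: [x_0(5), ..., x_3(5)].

Answer: [38, 63, 37, 64]

Derivation:
t=0: [36, 38, 35, 54]
t=1: [108, 115, 110, 119]
t=2: [41, 55, 46, 60]
t=3: [126, 119, 128, 117]
t=4: [86, 72, 87, 71]
t=5: [38, 63, 37, 64]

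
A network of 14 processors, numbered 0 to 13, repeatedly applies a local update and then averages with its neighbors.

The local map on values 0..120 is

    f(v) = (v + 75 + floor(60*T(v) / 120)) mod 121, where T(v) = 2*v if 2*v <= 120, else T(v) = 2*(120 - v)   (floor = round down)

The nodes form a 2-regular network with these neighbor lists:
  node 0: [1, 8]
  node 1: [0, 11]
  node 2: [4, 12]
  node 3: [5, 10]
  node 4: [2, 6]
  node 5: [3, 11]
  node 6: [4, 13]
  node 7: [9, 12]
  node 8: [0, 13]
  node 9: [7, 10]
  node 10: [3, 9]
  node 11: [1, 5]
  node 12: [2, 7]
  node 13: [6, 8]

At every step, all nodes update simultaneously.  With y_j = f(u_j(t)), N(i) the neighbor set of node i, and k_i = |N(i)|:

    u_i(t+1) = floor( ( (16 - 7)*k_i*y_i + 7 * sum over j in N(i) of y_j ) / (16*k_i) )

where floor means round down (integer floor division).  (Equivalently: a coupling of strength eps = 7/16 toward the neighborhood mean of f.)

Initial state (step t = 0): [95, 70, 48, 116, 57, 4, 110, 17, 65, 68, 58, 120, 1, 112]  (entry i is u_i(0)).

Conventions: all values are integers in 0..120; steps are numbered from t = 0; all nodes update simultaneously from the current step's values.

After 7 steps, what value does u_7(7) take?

Answer: u_7(7) = 74

Derivation:
t=0: [95, 70, 48, 116, 57, 4, 110, 17, 65, 68, 58, 120, 1, 112]
t=1: [74, 74, 59, 75, 65, 79, 72, 94, 74, 80, 71, 75, 78, 74]
t=2: [74, 74, 72, 74, 73, 74, 74, 74, 74, 74, 74, 74, 73, 74]
t=3: [74, 74, 74, 74, 74, 74, 74, 74, 74, 74, 74, 74, 74, 74]
t=4: [74, 74, 74, 74, 74, 74, 74, 74, 74, 74, 74, 74, 74, 74]
t=5: [74, 74, 74, 74, 74, 74, 74, 74, 74, 74, 74, 74, 74, 74]
t=6: [74, 74, 74, 74, 74, 74, 74, 74, 74, 74, 74, 74, 74, 74]
t=7: [74, 74, 74, 74, 74, 74, 74, 74, 74, 74, 74, 74, 74, 74]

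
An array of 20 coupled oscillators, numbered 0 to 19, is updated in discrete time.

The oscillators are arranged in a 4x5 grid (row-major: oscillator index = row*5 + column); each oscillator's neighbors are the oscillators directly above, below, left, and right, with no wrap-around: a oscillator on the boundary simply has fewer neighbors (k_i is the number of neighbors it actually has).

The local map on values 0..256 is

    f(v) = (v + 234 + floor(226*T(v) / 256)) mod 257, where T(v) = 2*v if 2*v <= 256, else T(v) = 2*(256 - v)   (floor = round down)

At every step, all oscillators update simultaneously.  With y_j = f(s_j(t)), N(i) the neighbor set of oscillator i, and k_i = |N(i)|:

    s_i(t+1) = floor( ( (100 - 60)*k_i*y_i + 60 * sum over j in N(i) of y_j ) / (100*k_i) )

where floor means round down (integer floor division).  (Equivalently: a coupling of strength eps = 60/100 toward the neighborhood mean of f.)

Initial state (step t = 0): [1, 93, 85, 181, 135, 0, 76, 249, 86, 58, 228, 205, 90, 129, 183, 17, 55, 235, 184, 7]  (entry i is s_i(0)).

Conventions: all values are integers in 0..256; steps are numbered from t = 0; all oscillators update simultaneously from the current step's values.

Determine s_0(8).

Answer: s_0(8) = 53

Derivation:
t=0: [1, 93, 85, 181, 135, 0, 76, 249, 86, 58, 228, 205, 90, 129, 183, 17, 55, 235, 184, 7]
t=1: [234, 220, 185, 112, 78, 229, 182, 220, 157, 117, 156, 125, 176, 104, 105, 124, 109, 176, 127, 119]
t=2: [176, 63, 19, 66, 98, 167, 61, 23, 32, 67, 96, 47, 31, 28, 23, 46, 41, 40, 47, 43]
t=3: [73, 102, 81, 132, 195, 102, 109, 61, 88, 135, 147, 123, 67, 62, 78, 141, 95, 86, 89, 81]
t=4: [72, 80, 123, 116, 50, 52, 39, 148, 152, 114, 48, 96, 149, 178, 160, 115, 163, 210, 201, 204]
t=5: [165, 143, 83, 62, 68, 121, 126, 61, 47, 57, 123, 141, 74, 40, 36, 62, 77, 28, 19, 26]
t=6: [52, 88, 153, 154, 150, 56, 75, 142, 119, 123, 77, 100, 124, 93, 84, 133, 128, 101, 49, 50]
t=7: [153, 159, 89, 53, 57, 151, 173, 77, 81, 87, 166, 177, 145, 158, 165, 106, 145, 152, 165, 142]
t=8: [53, 83, 161, 160, 155, 49, 65, 154, 167, 162, 38, 44, 73, 73, 84, 36, 44, 55, 51, 52]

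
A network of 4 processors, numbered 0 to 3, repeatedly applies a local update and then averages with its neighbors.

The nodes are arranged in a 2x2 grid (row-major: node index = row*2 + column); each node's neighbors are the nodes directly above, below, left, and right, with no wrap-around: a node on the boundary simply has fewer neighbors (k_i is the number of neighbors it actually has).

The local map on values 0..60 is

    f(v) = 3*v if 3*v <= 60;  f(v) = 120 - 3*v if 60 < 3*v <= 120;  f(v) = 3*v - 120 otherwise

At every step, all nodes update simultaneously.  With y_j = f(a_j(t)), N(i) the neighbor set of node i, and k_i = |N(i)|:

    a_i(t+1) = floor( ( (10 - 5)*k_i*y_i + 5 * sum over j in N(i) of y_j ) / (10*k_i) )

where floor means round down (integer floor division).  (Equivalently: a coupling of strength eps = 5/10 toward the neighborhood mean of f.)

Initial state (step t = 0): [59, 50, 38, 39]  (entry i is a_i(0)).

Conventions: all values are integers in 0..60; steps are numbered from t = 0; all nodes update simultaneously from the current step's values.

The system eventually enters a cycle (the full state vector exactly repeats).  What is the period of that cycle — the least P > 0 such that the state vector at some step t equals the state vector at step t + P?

Simulating step by step:
t=0: [59, 50, 38, 39]
t=1: [37, 30, 18, 10]
t=2: [25, 24, 36, 36]
t=3: [37, 38, 20, 21]
t=4: [21, 19, 46, 45]
t=5: [47, 46, 27, 26]
t=6: [24, 24, 35, 35]
t=7: [39, 39, 23, 23]
t=8: [15, 15, 39, 39]
t=9: [34, 34, 13, 13]
t=10: [23, 23, 33, 33]
t=11: [43, 43, 28, 28]
t=12: [15, 15, 29, 29]
t=13: [42, 42, 36, 36]
t=14: [7, 7, 10, 10]
t=15: [23, 23, 27, 27]
t=16: [48, 48, 42, 42]
t=17: [19, 19, 10, 10]
t=18: [50, 50, 36, 36]
t=19: [25, 25, 16, 16]
t=20: [45, 45, 47, 47]
t=21: [16, 16, 19, 19]
t=22: [50, 50, 54, 54]
t=23: [33, 33, 39, 39]
t=24: [16, 16, 7, 7]
t=25: [41, 41, 27, 27]
t=26: [12, 12, 30, 30]
t=27: [34, 34, 31, 31]
t=28: [20, 20, 24, 24]
t=29: [57, 57, 51, 51]
t=30: [46, 46, 37, 37]
t=31: [15, 15, 11, 11]
t=32: [42, 42, 36, 36]

Answer: 19
Key observation: The state at step 13, [42, 42, 36, 36], reappears at step 32 — and no state repeats earlier — so the cycle the system enters has period 19.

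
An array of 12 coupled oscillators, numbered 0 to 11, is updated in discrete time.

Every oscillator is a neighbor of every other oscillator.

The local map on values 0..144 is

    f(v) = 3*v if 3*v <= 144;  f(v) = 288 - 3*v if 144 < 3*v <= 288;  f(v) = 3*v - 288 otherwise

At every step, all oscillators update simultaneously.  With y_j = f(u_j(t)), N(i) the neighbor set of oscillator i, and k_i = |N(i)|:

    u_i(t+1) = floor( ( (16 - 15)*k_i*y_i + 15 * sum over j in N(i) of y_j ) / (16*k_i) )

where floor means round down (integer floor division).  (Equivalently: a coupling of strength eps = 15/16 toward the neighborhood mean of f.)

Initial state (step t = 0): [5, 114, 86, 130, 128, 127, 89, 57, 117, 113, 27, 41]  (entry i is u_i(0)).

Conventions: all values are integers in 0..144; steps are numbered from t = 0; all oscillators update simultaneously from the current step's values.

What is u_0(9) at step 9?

Simulating step by step:
t=0: [5, 114, 86, 130, 128, 127, 89, 57, 117, 113, 27, 41]
t=1: [71, 70, 71, 69, 69, 69, 71, 69, 70, 70, 70, 69]
t=2: [78, 78, 78, 78, 78, 78, 78, 78, 78, 78, 78, 78]
t=3: [54, 54, 54, 54, 54, 54, 54, 54, 54, 54, 54, 54]
t=4: [126, 126, 126, 126, 126, 126, 126, 126, 126, 126, 126, 126]
t=5: [90, 90, 90, 90, 90, 90, 90, 90, 90, 90, 90, 90]
t=6: [18, 18, 18, 18, 18, 18, 18, 18, 18, 18, 18, 18]
t=7: [54, 54, 54, 54, 54, 54, 54, 54, 54, 54, 54, 54]
t=8: [126, 126, 126, 126, 126, 126, 126, 126, 126, 126, 126, 126]
t=9: [90, 90, 90, 90, 90, 90, 90, 90, 90, 90, 90, 90]

Answer: u_0(9) = 90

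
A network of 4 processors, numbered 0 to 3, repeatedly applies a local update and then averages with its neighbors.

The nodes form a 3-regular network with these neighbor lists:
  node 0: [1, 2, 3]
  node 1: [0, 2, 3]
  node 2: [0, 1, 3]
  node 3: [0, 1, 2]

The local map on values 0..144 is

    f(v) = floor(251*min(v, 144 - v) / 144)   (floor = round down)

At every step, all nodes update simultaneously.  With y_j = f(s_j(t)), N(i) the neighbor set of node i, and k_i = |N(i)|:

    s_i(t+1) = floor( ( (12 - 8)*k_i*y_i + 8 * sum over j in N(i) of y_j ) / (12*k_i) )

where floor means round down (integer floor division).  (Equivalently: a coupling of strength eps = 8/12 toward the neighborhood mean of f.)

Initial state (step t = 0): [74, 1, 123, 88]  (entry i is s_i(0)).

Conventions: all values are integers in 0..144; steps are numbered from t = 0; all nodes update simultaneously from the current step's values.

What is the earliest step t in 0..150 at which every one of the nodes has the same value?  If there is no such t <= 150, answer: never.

Simulating step by step:
t=0: [74, 1, 123, 88]  (not all equal)
t=1: [70, 57, 60, 67]  (not all equal)
t=2: [111, 109, 109, 110]  (not all equal)
t=3: [59, 59, 59, 59]  (all equal)

Answer: 3
Key observation: Synchronization is absorbing here: once all nodes are equal they stay equal, and step 3 is the first all-equal step.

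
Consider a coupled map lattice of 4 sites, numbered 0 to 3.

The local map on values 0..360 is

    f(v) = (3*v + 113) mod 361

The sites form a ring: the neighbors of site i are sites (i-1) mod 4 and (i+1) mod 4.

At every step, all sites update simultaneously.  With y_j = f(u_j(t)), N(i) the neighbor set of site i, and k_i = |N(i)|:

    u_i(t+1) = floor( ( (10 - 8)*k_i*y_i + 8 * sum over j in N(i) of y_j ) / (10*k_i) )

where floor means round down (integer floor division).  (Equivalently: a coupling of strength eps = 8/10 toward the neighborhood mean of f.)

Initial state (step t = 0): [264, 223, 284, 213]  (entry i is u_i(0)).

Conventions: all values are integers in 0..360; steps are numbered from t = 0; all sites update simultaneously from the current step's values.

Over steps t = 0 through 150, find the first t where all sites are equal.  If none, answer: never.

Answer: 21
Key observation: Synchronization is absorbing here: once all sites are equal they stay equal, and step 21 is the first all-equal step.

Derivation:
t=0: [264, 223, 284, 213]  (not all equal)
t=1: [72, 182, 84, 176]  (not all equal)
t=2: [297, 192, 232, 189]  (not all equal)
t=3: [315, 213, 276, 211]  (not all equal)
t=4: [88, 228, 65, 226]  (not all equal)
t=5: [60, 144, 119, 143]  (not all equal)
t=6: [204, 197, 167, 197]  (not all equal)
t=7: [275, 171, 325, 171]  (not all equal)
t=8: [255, 141, 213, 141]  (not all equal)
t=9: [171, 109, 146, 109]  (not all equal)
t=10: [116, 197, 101, 197]  (not all equal)
t=11: [294, 130, 285, 130]  (not all equal)
t=12: [168, 236, 162, 236]  (not all equal)
t=13: [130, 217, 126, 217]  (not all equal)
t=14: [62, 117, 59, 117]  (not all equal)
t=15: [142, 256, 140, 256]  (not all equal)
t=16: [162, 171, 161, 171]  (not all equal)
t=17: [259, 242, 259, 242]  (not all equal)
t=18: [127, 157, 127, 157]  (not all equal)
t=19: [205, 151, 205, 151]  (not all equal)
t=20: [165, 45, 165, 45]  (not all equal)
t=21: [247, 247, 247, 247]  (all equal)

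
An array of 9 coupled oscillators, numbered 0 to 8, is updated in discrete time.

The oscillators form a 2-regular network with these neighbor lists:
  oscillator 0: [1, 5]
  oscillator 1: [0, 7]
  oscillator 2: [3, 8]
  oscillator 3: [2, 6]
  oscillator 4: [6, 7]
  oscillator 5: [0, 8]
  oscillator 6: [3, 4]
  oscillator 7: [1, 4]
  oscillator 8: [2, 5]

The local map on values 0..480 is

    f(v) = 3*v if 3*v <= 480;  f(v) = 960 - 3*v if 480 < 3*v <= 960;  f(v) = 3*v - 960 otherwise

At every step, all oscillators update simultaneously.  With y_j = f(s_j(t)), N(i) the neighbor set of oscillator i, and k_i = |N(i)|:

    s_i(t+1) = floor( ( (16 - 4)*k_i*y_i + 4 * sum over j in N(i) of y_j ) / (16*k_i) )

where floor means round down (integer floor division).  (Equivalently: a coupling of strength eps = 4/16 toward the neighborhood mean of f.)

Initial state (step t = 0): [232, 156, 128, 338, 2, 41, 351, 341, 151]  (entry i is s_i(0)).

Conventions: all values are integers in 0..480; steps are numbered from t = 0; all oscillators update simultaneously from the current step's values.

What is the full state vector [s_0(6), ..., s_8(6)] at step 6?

Answer: [134, 94, 256, 256, 268, 319, 151, 253, 417]

Derivation:
t=0: [232, 156, 128, 338, 2, 41, 351, 341, 151]
t=1: [271, 391, 351, 100, 24, 181, 77, 106, 403]
t=2: [189, 217, 138, 265, 122, 362, 219, 274, 250]
t=3: [349, 298, 357, 213, 329, 169, 293, 187, 225]
t=4: [130, 110, 159, 264, 80, 386, 104, 310, 284]
t=5: [358, 300, 392, 224, 222, 210, 285, 93, 165]
t=6: [134, 94, 256, 256, 268, 319, 151, 253, 417]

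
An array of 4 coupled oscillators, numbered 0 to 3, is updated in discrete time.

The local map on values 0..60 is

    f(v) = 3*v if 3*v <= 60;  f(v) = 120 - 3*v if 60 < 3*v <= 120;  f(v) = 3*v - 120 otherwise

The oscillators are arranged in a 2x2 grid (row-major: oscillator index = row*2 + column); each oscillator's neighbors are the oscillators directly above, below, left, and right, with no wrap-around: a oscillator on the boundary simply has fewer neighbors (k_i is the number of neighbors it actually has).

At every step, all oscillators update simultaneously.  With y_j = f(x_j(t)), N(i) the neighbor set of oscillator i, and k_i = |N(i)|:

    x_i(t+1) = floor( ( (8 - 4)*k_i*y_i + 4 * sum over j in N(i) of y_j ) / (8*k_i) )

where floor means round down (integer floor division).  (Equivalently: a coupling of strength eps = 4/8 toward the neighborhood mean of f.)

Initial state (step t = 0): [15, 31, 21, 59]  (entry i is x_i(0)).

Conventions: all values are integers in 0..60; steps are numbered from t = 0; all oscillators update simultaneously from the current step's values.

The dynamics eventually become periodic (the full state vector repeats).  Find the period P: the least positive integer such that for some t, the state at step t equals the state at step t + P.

Simulating step by step:
t=0: [15, 31, 21, 59]
t=1: [43, 39, 54, 49]
t=2: [15, 10, 30, 24]
t=3: [37, 38, 38, 39]
t=4: [7, 6, 6, 4]
t=5: [19, 17, 17, 15]
t=6: [54, 51, 51, 48]
t=7: [37, 33, 33, 28]
t=8: [15, 21, 21, 28]
t=9: [51, 48, 48, 46]
t=10: [28, 24, 24, 21]
t=11: [42, 47, 47, 52]
t=12: [13, 21, 21, 28]
t=13: [48, 47, 47, 46]
t=14: [22, 21, 21, 19]
t=15: [55, 56, 56, 57]
t=16: [46, 48, 48, 49]
t=17: [21, 23, 23, 25]
t=18: [54, 51, 51, 48]

Answer: 12
Key observation: The state at step 6, [54, 51, 51, 48], reappears at step 18 — and no state repeats earlier — so the cycle the system enters has period 12.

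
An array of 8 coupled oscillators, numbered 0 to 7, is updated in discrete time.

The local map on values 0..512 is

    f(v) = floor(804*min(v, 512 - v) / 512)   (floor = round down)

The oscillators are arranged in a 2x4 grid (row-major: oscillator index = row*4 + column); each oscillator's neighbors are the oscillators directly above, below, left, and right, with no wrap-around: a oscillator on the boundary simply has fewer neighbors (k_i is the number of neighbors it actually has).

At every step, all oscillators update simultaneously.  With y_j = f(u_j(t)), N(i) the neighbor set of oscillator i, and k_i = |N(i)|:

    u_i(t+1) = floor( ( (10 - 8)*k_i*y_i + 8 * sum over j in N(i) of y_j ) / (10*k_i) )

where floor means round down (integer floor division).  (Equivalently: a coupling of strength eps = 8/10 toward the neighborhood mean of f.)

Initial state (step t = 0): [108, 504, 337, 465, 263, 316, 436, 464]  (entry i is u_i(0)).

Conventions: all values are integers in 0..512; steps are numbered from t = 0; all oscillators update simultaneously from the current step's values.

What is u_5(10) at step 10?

Simulating step by step:
t=0: [108, 504, 337, 465, 263, 316, 436, 464]
t=1: [195, 202, 109, 154, 268, 200, 198, 91]
t=2: [341, 274, 265, 173, 324, 332, 229, 248]
t=3: [320, 324, 344, 364, 279, 330, 353, 329]
t=4: [324, 285, 259, 266, 307, 299, 272, 249]
t=5: [329, 344, 377, 392, 315, 347, 374, 383]
t=6: [286, 254, 220, 202, 280, 261, 222, 202]
t=7: [375, 371, 352, 328, 372, 374, 351, 329]
t=8: [219, 226, 253, 272, 216, 227, 251, 273]
t=9: [345, 363, 379, 384, 347, 361, 379, 383]
t=10: [249, 235, 212, 204, 251, 234, 214, 204]

Answer: u_5(10) = 234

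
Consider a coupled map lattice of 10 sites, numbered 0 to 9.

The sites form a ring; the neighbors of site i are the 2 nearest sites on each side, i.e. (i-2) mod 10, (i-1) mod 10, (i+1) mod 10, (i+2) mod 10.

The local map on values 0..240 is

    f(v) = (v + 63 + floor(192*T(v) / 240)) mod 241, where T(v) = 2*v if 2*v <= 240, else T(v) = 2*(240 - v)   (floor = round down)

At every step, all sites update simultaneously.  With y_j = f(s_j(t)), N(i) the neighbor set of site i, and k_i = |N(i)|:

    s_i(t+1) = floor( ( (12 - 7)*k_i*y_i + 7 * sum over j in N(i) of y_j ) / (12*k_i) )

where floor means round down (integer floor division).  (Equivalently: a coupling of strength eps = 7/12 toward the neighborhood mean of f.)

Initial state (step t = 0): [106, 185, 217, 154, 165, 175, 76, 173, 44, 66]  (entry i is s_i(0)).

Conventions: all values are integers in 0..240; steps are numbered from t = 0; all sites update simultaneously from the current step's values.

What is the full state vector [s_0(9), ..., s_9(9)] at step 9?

Simulating step by step:
t=0: [106, 185, 217, 154, 165, 175, 76, 173, 44, 66]
t=1: [125, 115, 91, 102, 89, 91, 78, 119, 139, 166]
t=2: [113, 106, 81, 78, 55, 67, 63, 99, 108, 117]
t=3: [99, 83, 77, 93, 161, 176, 185, 133, 122, 109]
t=4: [76, 54, 51, 65, 86, 98, 107, 115, 114, 98]
t=5: [94, 160, 154, 172, 106, 104, 94, 104, 95, 98]
t=6: [81, 97, 101, 102, 94, 90, 78, 82, 72, 80]
t=7: [42, 64, 72, 77, 64, 54, 34, 31, 21, 34]
t=8: [145, 147, 98, 106, 151, 164, 163, 150, 138, 159]
t=9: [111, 107, 97, 100, 104, 108, 112, 113, 117, 115]

Answer: [111, 107, 97, 100, 104, 108, 112, 113, 117, 115]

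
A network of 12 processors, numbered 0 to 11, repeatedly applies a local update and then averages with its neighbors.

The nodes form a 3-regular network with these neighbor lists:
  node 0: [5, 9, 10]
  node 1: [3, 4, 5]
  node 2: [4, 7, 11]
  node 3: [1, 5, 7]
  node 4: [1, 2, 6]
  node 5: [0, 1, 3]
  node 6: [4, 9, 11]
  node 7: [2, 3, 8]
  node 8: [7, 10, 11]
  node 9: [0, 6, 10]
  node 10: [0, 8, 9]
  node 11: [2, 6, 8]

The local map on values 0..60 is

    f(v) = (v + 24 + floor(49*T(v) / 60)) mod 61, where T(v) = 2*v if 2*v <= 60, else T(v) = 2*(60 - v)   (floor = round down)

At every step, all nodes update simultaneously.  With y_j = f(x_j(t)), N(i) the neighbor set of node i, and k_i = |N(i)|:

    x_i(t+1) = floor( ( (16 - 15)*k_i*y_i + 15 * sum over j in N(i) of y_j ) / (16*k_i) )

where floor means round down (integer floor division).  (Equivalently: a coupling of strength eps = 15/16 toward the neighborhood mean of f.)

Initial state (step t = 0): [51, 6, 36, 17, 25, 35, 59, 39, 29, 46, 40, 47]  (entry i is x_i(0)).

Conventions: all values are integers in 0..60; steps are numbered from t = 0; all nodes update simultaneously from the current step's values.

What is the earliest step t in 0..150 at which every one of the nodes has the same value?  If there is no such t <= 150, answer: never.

Answer: never
Key observation: The state at step 5 reappears at step 7 — the system is in a cycle of period 2 from step 5 on.  No step 0..7 is synchronized, and the cycle repeats forever, so no step up to 150 (or ever) has all nodes equal.

Derivation:
t=0: [51, 6, 36, 17, 25, 35, 59, 39, 29, 46, 40, 47]  (not all equal)
t=1: [34, 25, 32, 35, 33, 25, 29, 28, 34, 28, 32, 33]  (not all equal)
t=2: [34, 34, 38, 31, 35, 34, 38, 38, 38, 39, 38, 39]  (not all equal)
t=3: [37, 39, 36, 38, 37, 39, 36, 37, 36, 36, 36, 36]  (not all equal)
t=4: [37, 36, 37, 36, 37, 36, 37, 37, 37, 37, 37, 38]  (not all equal)
t=5: [37, 37, 36, 37, 37, 37, 36, 37, 36, 37, 37, 36]  (not all equal)
t=6: [37, 37, 37, 37, 37, 37, 37, 37, 37, 37, 37, 38]  (not all equal)
t=7: [37, 37, 36, 37, 37, 37, 36, 37, 36, 37, 37, 36]  (not all equal)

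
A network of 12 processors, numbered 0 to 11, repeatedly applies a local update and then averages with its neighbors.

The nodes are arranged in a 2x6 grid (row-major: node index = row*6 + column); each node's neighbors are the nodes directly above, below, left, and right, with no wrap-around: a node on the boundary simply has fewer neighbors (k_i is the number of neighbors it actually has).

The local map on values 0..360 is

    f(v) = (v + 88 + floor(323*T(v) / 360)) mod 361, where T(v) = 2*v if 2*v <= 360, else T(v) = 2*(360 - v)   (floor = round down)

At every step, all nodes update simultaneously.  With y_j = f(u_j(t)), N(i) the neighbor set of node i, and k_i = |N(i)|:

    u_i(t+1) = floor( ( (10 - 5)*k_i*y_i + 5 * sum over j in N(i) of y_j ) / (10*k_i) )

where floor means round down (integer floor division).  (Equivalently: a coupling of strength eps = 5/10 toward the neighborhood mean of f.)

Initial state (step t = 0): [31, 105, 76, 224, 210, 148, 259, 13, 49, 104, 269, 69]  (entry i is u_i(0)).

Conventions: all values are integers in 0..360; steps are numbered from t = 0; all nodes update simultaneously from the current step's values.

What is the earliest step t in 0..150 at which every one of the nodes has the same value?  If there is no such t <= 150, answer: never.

Simulating step by step:
t=0: [31, 105, 76, 224, 210, 148, 259, 13, 49, 104, 269, 69]  (not all equal)
t=1: [133, 109, 223, 184, 185, 191, 158, 130, 185, 104, 163, 214]  (not all equal)
t=2: [98, 79, 178, 186, 217, 217, 131, 115, 163, 114, 165, 201]  (not all equal)
t=3: [100, 199, 231, 190, 202, 203, 58, 121, 143, 121, 170, 203]  (not all equal)
t=4: [119, 150, 188, 188, 211, 211, 142, 130, 116, 124, 182, 208]  (not all equal)
t=5: [96, 135, 181, 195, 211, 205, 98, 98, 89, 120, 194, 211]  (not all equal)
t=6: [204, 149, 224, 191, 210, 207, 89, 73, 216, 159, 187, 209]  (not all equal)
t=7: [224, 187, 191, 205, 211, 207, 293, 258, 210, 193, 209, 211]  (not all equal)
t=8: [188, 209, 217, 212, 206, 206, 160, 179, 204, 213, 207, 206]  (not all equal)
t=9: [206, 211, 203, 204, 208, 209, 199, 211, 210, 205, 207, 208]  (not all equal)
t=10: [209, 206, 209, 209, 207, 206, 210, 206, 207, 209, 208, 207]  (not all equal)
t=11: [206, 208, 206, 206, 207, 208, 206, 208, 207, 206, 207, 208]  (not all equal)
t=12: [208, 207, 208, 208, 208, 207, 208, 207, 208, 208, 208, 207]  (not all equal)
t=13: [207, 207, 207, 207, 207, 207, 207, 207, 207, 207, 207, 207]  (all equal)

Answer: 13
Key observation: Synchronization is absorbing here: once all nodes are equal they stay equal, and step 13 is the first all-equal step.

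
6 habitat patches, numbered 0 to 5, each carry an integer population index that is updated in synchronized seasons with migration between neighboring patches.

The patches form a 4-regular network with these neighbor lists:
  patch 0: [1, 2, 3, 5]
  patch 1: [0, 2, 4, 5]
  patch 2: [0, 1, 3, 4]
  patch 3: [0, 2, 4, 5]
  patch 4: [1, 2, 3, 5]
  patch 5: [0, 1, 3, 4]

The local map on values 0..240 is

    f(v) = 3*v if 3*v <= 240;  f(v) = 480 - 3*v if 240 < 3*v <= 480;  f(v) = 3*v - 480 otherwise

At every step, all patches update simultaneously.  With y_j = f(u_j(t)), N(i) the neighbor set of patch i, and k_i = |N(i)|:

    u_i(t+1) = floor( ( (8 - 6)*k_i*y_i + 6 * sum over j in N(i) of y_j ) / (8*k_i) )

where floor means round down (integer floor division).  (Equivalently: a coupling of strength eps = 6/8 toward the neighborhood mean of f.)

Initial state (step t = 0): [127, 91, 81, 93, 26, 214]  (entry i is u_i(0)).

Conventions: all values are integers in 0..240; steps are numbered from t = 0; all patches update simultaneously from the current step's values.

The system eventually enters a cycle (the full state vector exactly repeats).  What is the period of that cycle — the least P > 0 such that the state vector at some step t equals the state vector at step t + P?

Answer: 2
Key observation: The state at step 8, [192, 192, 192, 192, 192, 192], reappears at step 10 — and no state repeats earlier — so the cycle the system enters has period 2.

Derivation:
t=0: [127, 91, 81, 93, 26, 214]
t=1: [176, 159, 168, 158, 170, 150]
t=2: [23, 25, 22, 26, 19, 23]
t=3: [71, 67, 68, 68, 68, 69]
t=4: [206, 205, 205, 206, 204, 205]
t=5: [136, 135, 135, 135, 134, 135]
t=6: [74, 75, 75, 75, 75, 75]
t=7: [224, 224, 224, 224, 225, 224]
t=8: [192, 192, 192, 192, 192, 192]
t=9: [96, 96, 96, 96, 96, 96]
t=10: [192, 192, 192, 192, 192, 192]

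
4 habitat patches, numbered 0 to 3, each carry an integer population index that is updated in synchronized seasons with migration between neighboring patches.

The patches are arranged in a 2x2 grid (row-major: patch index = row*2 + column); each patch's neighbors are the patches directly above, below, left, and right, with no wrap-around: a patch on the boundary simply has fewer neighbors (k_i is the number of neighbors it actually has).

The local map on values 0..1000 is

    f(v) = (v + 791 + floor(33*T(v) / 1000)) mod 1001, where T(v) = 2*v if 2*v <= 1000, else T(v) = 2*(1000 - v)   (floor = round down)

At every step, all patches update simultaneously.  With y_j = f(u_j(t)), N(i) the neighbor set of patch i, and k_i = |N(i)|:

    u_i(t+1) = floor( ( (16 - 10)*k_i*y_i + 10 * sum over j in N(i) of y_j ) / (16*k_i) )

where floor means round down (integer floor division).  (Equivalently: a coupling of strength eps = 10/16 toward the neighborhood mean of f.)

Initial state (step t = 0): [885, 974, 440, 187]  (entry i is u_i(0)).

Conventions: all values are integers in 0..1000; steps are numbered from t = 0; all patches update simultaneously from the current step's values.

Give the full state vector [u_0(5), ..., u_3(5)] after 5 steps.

Answer: [910, 913, 910, 912]

Derivation:
t=0: [885, 974, 440, 187]
t=1: [575, 809, 619, 691]
t=2: [473, 508, 442, 514]
t=3: [294, 320, 294, 310]
t=4: [111, 118, 108, 118]
t=5: [910, 913, 910, 912]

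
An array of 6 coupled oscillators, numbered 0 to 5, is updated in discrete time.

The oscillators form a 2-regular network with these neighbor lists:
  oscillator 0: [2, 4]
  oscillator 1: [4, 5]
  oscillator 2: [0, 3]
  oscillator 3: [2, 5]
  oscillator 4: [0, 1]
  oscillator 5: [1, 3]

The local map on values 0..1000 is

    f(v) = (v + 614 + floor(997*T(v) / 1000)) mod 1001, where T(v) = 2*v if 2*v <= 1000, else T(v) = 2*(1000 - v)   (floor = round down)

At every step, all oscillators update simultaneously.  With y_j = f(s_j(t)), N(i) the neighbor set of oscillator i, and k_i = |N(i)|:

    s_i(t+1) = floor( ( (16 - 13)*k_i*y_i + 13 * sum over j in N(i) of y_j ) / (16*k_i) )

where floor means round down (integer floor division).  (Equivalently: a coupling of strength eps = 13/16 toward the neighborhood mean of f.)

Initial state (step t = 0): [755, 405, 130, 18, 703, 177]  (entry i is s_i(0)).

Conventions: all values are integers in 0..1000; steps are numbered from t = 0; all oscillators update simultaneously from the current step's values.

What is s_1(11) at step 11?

Answer: s_1(11) = 541

Derivation:
t=0: [755, 405, 130, 18, 703, 177]
t=1: [530, 581, 619, 183, 853, 632]
t=2: [725, 710, 282, 829, 185, 259]
t=3: [419, 394, 763, 489, 757, 756]
t=4: [854, 842, 542, 706, 834, 512]
t=5: [485, 499, 688, 236, 766, 698]
t=6: [730, 734, 328, 805, 227, 343]
t=7: [525, 542, 796, 652, 768, 803]
t=8: [689, 683, 576, 838, 219, 567]
t=9: [295, 299, 695, 175, 801, 699]
t=10: [794, 794, 428, 768, 559, 432]
t=11: [536, 541, 842, 889, 673, 844]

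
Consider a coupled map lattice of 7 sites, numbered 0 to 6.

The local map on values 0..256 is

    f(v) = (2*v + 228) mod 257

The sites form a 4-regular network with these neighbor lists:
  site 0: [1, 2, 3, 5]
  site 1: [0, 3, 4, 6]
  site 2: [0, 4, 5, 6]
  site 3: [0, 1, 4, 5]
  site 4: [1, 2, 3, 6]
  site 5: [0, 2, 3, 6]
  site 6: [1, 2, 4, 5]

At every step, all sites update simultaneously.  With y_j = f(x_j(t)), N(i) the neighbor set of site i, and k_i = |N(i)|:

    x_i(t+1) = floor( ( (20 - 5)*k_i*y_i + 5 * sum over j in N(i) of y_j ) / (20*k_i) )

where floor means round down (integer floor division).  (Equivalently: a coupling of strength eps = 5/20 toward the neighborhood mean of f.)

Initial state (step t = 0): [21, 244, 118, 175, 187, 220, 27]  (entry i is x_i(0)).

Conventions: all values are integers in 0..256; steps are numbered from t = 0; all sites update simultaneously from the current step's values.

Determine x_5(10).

Answer: x_5(10) = 55

Derivation:
t=0: [21, 244, 118, 175, 187, 220, 27]
t=1: [48, 163, 172, 76, 97, 134, 59]
t=2: [79, 57, 78, 124, 143, 200, 98]
t=3: [130, 95, 120, 184, 37, 125, 145]
t=4: [215, 143, 189, 102, 62, 198, 42]
t=5: [131, 29, 94, 153, 91, 111, 59]
t=6: [199, 52, 161, 53, 133, 176, 100]
t=7: [99, 93, 63, 88, 200, 74, 154]
t=8: [159, 146, 99, 145, 111, 116, 46]
t=9: [47, 22, 157, 30, 159, 169, 82]
t=10: [56, 27, 38, 33, 37, 55, 109]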